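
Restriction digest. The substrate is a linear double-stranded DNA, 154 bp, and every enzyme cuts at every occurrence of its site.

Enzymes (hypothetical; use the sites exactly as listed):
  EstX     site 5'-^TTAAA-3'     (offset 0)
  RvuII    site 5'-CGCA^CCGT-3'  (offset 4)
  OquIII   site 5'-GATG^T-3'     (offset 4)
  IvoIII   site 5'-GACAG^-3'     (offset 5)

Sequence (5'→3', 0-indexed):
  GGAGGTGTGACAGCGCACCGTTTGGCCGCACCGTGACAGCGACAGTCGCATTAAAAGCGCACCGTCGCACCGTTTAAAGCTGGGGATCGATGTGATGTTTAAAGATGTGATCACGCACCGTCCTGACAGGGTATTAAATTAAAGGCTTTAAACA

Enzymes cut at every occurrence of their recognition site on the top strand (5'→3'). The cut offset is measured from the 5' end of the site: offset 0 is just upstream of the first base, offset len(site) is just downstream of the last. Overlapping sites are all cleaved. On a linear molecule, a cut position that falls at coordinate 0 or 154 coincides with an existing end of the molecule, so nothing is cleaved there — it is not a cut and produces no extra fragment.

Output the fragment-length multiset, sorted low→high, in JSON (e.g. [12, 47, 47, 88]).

[1,4,4,4,5,5,5,6,7,8,9,9,9,10,11,12,13,13,19]

Site scan:
  EstX (TTAAA, off=0): starts [50, 73, 98, 133, 138, 147] → cuts [50, 73, 98, 133, 138, 147]
  RvuII (CGCACCGT, off=4): starts [13, 26, 57, 65, 113] → cuts [17, 30, 61, 69, 117]
  OquIII (GATGT, off=4): starts [88, 93, 103] → cuts [92, 97, 107]
  IvoIII (GACAG, off=5): starts [8, 34, 40, 124] → cuts [13, 39, 45, 129]

Pooled cuts: [13, 17, 30, 39, 45, 50, 61, 69, 73, 92, 97, 98, 107, 117, 129, 133, 138, 147]

Fragment lengths:
  [0,13): 13 bp
  [13,17): 4 bp
  [17,30): 13 bp
  [30,39): 9 bp
  [39,45): 6 bp
  [45,50): 5 bp
  [50,61): 11 bp
  [61,69): 8 bp
  [69,73): 4 bp
  [73,92): 19 bp
  [92,97): 5 bp
  [97,98): 1 bp
  [98,107): 9 bp
  [107,117): 10 bp
  [117,129): 12 bp
  [129,133): 4 bp
  [133,138): 5 bp
  [138,147): 9 bp
  [147,154): 7 bp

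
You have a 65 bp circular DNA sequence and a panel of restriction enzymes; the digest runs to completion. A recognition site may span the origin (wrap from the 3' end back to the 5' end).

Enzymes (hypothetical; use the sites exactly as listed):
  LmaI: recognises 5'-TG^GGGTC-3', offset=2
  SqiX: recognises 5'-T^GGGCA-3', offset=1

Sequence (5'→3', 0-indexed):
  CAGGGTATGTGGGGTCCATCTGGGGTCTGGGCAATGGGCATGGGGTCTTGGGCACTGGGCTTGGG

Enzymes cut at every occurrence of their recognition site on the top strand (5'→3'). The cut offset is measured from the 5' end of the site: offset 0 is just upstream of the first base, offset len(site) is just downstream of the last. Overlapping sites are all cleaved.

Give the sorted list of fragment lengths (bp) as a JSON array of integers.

Site scan:
  LmaI TGGGGTC/2: at [9, 20, 40] ⇒ [11, 22, 42]
  SqiX TGGGCA/1: at [27, 34, 48, 61] ⇒ [28, 35, 49, 62]

Pooled cuts: [11, 22, 28, 35, 42, 49, 62]

Fragment lengths:
  11→22: 11 bp
  22→28: 6 bp
  28→35: 7 bp
  35→42: 7 bp
  42→49: 7 bp
  49→62: 13 bp
  62→11 (wrap): 65-62+11 = 14 bp

[6,7,7,7,11,13,14]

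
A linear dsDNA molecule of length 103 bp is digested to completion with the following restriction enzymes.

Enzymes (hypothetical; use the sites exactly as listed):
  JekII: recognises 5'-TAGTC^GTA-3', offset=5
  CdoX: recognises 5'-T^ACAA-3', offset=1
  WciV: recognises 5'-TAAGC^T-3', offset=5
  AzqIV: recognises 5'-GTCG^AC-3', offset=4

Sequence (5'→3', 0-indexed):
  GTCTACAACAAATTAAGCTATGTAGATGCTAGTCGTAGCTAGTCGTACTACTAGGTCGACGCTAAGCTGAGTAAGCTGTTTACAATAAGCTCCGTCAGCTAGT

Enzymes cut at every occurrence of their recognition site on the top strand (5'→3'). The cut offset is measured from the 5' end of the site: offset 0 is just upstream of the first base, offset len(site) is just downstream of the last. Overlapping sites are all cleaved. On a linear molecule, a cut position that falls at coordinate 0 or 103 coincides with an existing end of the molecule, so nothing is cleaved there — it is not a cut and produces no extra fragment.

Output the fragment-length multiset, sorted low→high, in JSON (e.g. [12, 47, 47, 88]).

Scan for sites:
  JekII TAGTCGTA/5: at [29, 39] ⇒ [34, 44]
  CdoX TACAA/1: at [3, 80] ⇒ [4, 81]
  WciV TAAGCT/5: at [13, 62, 71, 85] ⇒ [18, 67, 76, 90]
  AzqIV GTCGAC/4: at [54] ⇒ [58]

Pooled cuts: [4, 18, 34, 44, 58, 67, 76, 81, 90]

Fragments:
  [0,4): 4 bp
  [4,18): 14 bp
  [18,34): 16 bp
  [34,44): 10 bp
  [44,58): 14 bp
  [58,67): 9 bp
  [67,76): 9 bp
  [76,81): 5 bp
  [81,90): 9 bp
  [90,103): 13 bp

[4,5,9,9,9,10,13,14,14,16]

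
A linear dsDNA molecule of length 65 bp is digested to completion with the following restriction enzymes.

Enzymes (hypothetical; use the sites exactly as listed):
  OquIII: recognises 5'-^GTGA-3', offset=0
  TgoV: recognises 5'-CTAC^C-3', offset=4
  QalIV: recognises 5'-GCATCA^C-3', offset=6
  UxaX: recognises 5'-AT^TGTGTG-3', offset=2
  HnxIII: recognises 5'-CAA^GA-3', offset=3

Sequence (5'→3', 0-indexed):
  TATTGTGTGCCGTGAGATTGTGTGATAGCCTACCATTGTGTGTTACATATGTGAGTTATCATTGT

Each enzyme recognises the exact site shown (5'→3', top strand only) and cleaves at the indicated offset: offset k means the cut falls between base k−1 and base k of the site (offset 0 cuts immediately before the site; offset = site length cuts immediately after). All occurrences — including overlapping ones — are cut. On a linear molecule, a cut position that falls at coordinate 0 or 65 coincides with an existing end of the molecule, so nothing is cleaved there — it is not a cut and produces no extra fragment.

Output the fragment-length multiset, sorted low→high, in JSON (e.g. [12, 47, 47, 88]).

[3,3,3,7,8,12,14,15]

Scan for sites:
  OquIII GTGA/0: at [11, 21, 50] ⇒ [11, 21, 50]
  TgoV CTACC/4: at [29] ⇒ [33]
  QalIV (GCATCAC, off=6): no sites
  UxaX ATTGTGTG/2: at [1, 16, 34] ⇒ [3, 18, 36]
  HnxIII (CAAGA, off=3): no sites

All cut coordinates (distinct, sorted): [3, 11, 18, 21, 33, 36, 50]

Fragments:
  [0,3): 3 bp
  [3,11): 8 bp
  [11,18): 7 bp
  [18,21): 3 bp
  [21,33): 12 bp
  [33,36): 3 bp
  [36,50): 14 bp
  [50,65): 15 bp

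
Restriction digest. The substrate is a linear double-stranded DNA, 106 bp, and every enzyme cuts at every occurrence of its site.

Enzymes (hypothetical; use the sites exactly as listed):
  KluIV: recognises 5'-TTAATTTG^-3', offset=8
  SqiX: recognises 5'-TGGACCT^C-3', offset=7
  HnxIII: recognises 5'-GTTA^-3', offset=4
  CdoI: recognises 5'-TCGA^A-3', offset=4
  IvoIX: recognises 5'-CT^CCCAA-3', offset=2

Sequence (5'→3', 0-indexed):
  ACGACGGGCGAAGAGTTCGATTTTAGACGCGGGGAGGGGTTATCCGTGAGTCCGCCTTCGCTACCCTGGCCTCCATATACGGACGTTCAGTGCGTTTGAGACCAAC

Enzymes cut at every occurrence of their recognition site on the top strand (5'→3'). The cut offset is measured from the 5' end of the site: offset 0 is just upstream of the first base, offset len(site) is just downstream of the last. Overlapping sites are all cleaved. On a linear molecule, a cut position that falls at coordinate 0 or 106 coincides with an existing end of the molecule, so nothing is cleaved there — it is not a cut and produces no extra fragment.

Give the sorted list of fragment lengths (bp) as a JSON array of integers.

[42,64]

Per-enzyme occurrences:
  KluIV (TTAATTTG, off=8): no sites
  SqiX (TGGACCTC, off=7): no sites
  HnxIII (GTTA, off=4): starts [38] → cuts [42]
  CdoI (TCGAA, off=4): no sites
  IvoIX (CTCCCAA, off=2): no sites

Pooled cuts: [42]

Fragments:
  [0,42): 42 bp
  [42,106): 64 bp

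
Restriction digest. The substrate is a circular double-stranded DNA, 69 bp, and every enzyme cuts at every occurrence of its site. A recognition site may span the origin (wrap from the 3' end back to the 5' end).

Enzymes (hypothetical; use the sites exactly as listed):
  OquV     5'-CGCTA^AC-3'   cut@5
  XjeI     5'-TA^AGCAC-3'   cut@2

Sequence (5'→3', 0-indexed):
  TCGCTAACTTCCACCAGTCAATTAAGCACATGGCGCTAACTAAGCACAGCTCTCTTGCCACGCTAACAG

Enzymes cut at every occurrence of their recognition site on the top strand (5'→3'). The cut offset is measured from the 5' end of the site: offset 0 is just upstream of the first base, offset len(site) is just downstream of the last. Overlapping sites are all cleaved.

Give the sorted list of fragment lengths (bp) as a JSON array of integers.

[4,10,14,18,23]

Site scan:
  OquV (CGCTAAC, off=5): starts [1, 33, 60] → cuts [6, 38, 65]
  XjeI (TAAGCAC, off=2): starts [22, 40] → cuts [24, 42]

All cut coordinates (distinct, sorted): [6, 24, 38, 42, 65]

Fragments:
  6→24: 18 bp
  24→38: 14 bp
  38→42: 4 bp
  42→65: 23 bp
  65→6 (wrap): 69-65+6 = 10 bp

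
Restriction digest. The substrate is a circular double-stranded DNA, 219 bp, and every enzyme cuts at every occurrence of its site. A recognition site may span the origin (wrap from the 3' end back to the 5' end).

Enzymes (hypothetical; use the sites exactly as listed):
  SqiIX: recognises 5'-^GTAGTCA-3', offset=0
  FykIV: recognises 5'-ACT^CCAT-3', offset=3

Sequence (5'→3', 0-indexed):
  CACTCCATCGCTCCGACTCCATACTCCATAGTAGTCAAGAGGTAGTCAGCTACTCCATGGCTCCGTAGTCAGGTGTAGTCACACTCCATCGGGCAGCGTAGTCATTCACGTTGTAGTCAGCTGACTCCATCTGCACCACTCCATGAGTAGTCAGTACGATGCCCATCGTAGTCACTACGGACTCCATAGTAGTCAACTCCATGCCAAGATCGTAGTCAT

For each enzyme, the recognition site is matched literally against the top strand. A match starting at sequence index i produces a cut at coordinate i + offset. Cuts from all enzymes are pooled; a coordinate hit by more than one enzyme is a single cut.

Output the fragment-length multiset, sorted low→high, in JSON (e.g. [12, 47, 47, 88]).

Site scan:
  SqiIX GTAGTCA/0: at [30, 41, 64, 74, 97, 112, 146, 167, 188, 211] ⇒ [30, 41, 64, 74, 97, 112, 146, 167, 188, 211]
  FykIV ACTCCAT/3: at [1, 15, 22, 51, 82, 123, 137, 180, 195] ⇒ [4, 18, 25, 54, 85, 126, 140, 183, 198]

Pooled cuts: [4, 18, 25, 30, 41, 54, 64, 74, 85, 97, 112, 126, 140, 146, 167, 183, 188, 198, 211]

Fragments:
  4→18: 14 bp
  18→25: 7 bp
  25→30: 5 bp
  30→41: 11 bp
  41→54: 13 bp
  54→64: 10 bp
  64→74: 10 bp
  74→85: 11 bp
  85→97: 12 bp
  97→112: 15 bp
  112→126: 14 bp
  126→140: 14 bp
  140→146: 6 bp
  146→167: 21 bp
  167→183: 16 bp
  183→188: 5 bp
  188→198: 10 bp
  198→211: 13 bp
  211→4 (wrap): 219-211+4 = 12 bp

[5,5,6,7,10,10,10,11,11,12,12,13,13,14,14,14,15,16,21]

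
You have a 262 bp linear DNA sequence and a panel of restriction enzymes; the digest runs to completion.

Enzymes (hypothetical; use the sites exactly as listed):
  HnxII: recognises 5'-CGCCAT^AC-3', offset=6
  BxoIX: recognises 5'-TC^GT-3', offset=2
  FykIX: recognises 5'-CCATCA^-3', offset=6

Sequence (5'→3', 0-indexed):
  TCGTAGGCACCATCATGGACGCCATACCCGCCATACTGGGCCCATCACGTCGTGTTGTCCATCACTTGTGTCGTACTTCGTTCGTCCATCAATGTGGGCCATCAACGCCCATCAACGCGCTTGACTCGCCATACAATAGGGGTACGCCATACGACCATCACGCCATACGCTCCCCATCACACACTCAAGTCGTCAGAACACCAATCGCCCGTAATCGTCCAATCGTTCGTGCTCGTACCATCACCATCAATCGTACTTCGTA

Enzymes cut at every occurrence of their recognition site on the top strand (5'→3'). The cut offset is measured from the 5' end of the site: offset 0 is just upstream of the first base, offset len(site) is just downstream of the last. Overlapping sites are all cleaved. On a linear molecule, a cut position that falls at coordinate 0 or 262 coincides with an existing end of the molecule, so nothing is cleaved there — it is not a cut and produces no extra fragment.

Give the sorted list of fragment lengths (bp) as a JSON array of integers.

[2,3,3,4,4,4,6,6,6,7,7,8,8,8,9,9,10,10,10,12,13,13,13,13,13,18,18,25]

Per-enzyme occurrences:
  HnxII CGCCATAC/6: at [19, 28, 126, 144, 160] ⇒ [25, 34, 132, 150, 166]
  BxoIX TCGT/2: at [0, 49, 70, 77, 81, 189, 214, 222, 226, 232, 250, 257] ⇒ [2, 51, 72, 79, 83, 191, 216, 224, 228, 234, 252, 259]
  FykIX CCATCA/6: at [9, 41, 58, 85, 98, 108, 154, 173, 237, 243] ⇒ [15, 47, 64, 91, 104, 114, 160, 179, 243, 249]

Pooled cuts: [2, 15, 25, 34, 47, 51, 64, 72, 79, 83, 91, 104, 114, 132, 150, 160, 166, 179, 191, 216, 224, 228, 234, 243, 249, 252, 259]

Fragment lengths:
  [0,2): 2 bp
  [2,15): 13 bp
  [15,25): 10 bp
  [25,34): 9 bp
  [34,47): 13 bp
  [47,51): 4 bp
  [51,64): 13 bp
  [64,72): 8 bp
  [72,79): 7 bp
  [79,83): 4 bp
  [83,91): 8 bp
  [91,104): 13 bp
  [104,114): 10 bp
  [114,132): 18 bp
  [132,150): 18 bp
  [150,160): 10 bp
  [160,166): 6 bp
  [166,179): 13 bp
  [179,191): 12 bp
  [191,216): 25 bp
  [216,224): 8 bp
  [224,228): 4 bp
  [228,234): 6 bp
  [234,243): 9 bp
  [243,249): 6 bp
  [249,252): 3 bp
  [252,259): 7 bp
  [259,262): 3 bp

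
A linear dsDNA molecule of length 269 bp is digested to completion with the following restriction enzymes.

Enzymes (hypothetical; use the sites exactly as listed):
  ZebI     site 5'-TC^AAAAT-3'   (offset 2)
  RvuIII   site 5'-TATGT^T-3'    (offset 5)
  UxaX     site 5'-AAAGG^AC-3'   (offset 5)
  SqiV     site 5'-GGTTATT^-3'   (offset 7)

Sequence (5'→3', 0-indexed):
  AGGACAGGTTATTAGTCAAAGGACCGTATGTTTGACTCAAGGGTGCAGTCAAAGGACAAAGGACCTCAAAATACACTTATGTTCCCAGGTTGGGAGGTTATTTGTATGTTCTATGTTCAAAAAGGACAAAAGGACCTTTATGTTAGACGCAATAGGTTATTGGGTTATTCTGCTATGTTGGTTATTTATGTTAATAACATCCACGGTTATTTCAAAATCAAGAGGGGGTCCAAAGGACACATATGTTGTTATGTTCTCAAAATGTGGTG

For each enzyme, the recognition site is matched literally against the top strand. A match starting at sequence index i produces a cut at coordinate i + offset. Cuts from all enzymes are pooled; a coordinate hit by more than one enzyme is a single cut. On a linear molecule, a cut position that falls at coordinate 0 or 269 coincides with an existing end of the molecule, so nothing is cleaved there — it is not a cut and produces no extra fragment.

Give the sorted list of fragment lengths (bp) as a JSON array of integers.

Scan for sites:
  ZebI TCAAAAT/2: at [65, 211, 256] ⇒ [67, 213, 258]
  RvuIII TATGTT/5: at [26, 77, 104, 111, 138, 173, 186, 241, 249] ⇒ [31, 82, 109, 116, 143, 178, 191, 246, 254]
  UxaX AAAGGAC/5: at [17, 50, 57, 120, 128, 231] ⇒ [22, 55, 62, 125, 133, 236]
  SqiV GGTTATT/7: at [6, 95, 154, 162, 179, 204] ⇒ [13, 102, 161, 169, 186, 211]

All cut coordinates (distinct, sorted): [13, 22, 31, 55, 62, 67, 82, 102, 109, 116, 125, 133, 143, 161, 169, 178, 186, 191, 211, 213, 236, 246, 254, 258]

Fragments:
  [0,13): 13 bp
  [13,22): 9 bp
  [22,31): 9 bp
  [31,55): 24 bp
  [55,62): 7 bp
  [62,67): 5 bp
  [67,82): 15 bp
  [82,102): 20 bp
  [102,109): 7 bp
  [109,116): 7 bp
  [116,125): 9 bp
  [125,133): 8 bp
  [133,143): 10 bp
  [143,161): 18 bp
  [161,169): 8 bp
  [169,178): 9 bp
  [178,186): 8 bp
  [186,191): 5 bp
  [191,211): 20 bp
  [211,213): 2 bp
  [213,236): 23 bp
  [236,246): 10 bp
  [246,254): 8 bp
  [254,258): 4 bp
  [258,269): 11 bp

[2,4,5,5,7,7,7,8,8,8,8,9,9,9,9,10,10,11,13,15,18,20,20,23,24]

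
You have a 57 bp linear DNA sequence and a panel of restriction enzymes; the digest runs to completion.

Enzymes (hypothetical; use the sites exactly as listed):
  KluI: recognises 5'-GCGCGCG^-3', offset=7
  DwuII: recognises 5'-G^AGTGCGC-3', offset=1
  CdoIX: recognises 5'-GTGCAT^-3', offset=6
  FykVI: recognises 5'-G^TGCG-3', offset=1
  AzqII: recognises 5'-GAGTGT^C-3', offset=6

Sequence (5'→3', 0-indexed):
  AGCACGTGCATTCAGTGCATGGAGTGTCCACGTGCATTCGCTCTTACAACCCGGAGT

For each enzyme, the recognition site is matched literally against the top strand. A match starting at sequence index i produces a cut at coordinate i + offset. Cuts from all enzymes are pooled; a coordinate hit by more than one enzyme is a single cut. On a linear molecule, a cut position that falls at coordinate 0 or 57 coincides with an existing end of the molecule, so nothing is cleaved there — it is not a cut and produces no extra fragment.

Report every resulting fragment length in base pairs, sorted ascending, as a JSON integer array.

[7,9,10,11,20]

Site scan:
  KluI (GCGCGCG, off=7): no sites
  DwuII (GAGTGCGC, off=1): no sites
  CdoIX (GTGCAT, off=6): starts [5, 14, 31] → cuts [11, 20, 37]
  FykVI (GTGCG, off=1): no sites
  AzqII (GAGTGTC, off=6): starts [21] → cuts [27]

Pooled cuts: [11, 20, 27, 37]

Fragment lengths:
  [0,11): 11 bp
  [11,20): 9 bp
  [20,27): 7 bp
  [27,37): 10 bp
  [37,57): 20 bp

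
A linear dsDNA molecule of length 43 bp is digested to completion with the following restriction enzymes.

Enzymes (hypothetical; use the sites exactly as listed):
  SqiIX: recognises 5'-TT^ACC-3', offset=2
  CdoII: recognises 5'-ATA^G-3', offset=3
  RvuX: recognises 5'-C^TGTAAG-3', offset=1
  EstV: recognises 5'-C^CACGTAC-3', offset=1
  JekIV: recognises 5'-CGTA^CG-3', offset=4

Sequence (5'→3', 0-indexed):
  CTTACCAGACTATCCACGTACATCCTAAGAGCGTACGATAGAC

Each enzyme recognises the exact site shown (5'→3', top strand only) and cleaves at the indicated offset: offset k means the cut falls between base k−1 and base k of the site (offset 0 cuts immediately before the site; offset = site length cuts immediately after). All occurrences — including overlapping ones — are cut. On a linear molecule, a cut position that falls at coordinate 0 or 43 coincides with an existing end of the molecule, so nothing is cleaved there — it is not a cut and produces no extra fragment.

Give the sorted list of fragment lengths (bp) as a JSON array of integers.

[3,3,5,11,21]

Per-enzyme occurrences:
  SqiIX TTACC/2: at [1] ⇒ [3]
  CdoII ATAG/3: at [37] ⇒ [40]
  RvuX (CTGTAAG, off=1): no sites
  EstV CCACGTAC/1: at [13] ⇒ [14]
  JekIV CGTACG/4: at [31] ⇒ [35]

Pooled cuts: [3, 14, 35, 40]

Fragments:
  [0,3): 3 bp
  [3,14): 11 bp
  [14,35): 21 bp
  [35,40): 5 bp
  [40,43): 3 bp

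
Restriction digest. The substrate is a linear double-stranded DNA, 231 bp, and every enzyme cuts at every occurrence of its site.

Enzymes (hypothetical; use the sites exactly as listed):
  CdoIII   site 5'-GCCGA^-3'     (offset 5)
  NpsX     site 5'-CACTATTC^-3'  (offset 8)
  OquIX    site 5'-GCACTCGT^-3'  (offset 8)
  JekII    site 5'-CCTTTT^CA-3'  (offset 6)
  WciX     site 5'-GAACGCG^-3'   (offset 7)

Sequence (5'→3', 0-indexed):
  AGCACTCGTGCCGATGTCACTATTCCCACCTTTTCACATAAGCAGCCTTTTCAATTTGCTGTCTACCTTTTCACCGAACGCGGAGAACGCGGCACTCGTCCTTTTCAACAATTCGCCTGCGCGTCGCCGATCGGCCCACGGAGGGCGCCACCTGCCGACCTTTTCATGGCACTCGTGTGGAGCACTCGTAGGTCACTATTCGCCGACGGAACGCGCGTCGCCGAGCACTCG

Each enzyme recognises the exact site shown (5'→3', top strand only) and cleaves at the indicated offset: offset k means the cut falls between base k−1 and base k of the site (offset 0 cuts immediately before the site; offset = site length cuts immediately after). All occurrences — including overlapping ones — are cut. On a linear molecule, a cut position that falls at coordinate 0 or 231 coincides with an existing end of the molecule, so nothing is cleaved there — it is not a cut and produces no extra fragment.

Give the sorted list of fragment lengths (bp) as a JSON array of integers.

[5,5,6,6,7,8,9,9,9,9,9,11,11,12,12,13,17,20,25,28]

Per-enzyme occurrences:
  CdoIII (GCCGA, off=5): starts [9, 125, 153, 201, 219] → cuts [14, 130, 158, 206, 224]
  NpsX (CACTATTC, off=8): starts [17, 193] → cuts [25, 201]
  OquIX (GCACTCGT, off=8): starts [1, 91, 168, 181] → cuts [9, 99, 176, 189]
  JekII (CCTTTTCA, off=6): starts [28, 45, 65, 99, 158] → cuts [34, 51, 71, 105, 164]
  WciX (GAACGCG, off=7): starts [75, 84, 208] → cuts [82, 91, 215]

All cut coordinates (distinct, sorted): [9, 14, 25, 34, 51, 71, 82, 91, 99, 105, 130, 158, 164, 176, 189, 201, 206, 215, 224]

Fragments:
  [0,9): 9 bp
  [9,14): 5 bp
  [14,25): 11 bp
  [25,34): 9 bp
  [34,51): 17 bp
  [51,71): 20 bp
  [71,82): 11 bp
  [82,91): 9 bp
  [91,99): 8 bp
  [99,105): 6 bp
  [105,130): 25 bp
  [130,158): 28 bp
  [158,164): 6 bp
  [164,176): 12 bp
  [176,189): 13 bp
  [189,201): 12 bp
  [201,206): 5 bp
  [206,215): 9 bp
  [215,224): 9 bp
  [224,231): 7 bp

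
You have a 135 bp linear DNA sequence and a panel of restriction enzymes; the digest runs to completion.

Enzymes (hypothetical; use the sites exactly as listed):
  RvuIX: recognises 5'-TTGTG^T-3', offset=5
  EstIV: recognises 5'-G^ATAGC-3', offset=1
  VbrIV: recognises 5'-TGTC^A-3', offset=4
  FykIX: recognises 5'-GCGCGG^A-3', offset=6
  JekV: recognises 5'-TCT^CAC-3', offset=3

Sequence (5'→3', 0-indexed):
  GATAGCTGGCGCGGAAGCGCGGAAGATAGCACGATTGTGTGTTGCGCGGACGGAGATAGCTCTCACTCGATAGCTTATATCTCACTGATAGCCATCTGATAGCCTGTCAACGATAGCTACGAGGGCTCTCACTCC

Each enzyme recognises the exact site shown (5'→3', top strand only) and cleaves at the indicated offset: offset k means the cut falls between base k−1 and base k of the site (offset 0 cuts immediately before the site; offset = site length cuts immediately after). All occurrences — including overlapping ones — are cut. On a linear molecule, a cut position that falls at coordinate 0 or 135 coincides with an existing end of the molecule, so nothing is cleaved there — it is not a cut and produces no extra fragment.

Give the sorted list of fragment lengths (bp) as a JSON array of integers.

Per-enzyme occurrences:
  RvuIX TTGTGT/5: at [34] ⇒ [39]
  EstIV GATAGC/1: at [0, 24, 54, 68, 86, 97, 111] ⇒ [1, 25, 55, 69, 87, 98, 112]
  VbrIV TGTCA/4: at [104] ⇒ [108]
  FykIX GCGCGGA/6: at [8, 16, 43] ⇒ [14, 22, 49]
  JekV TCTCAC/3: at [60, 79, 126] ⇒ [63, 82, 129]

All cut coordinates (distinct, sorted): [1, 14, 22, 25, 39, 49, 55, 63, 69, 82, 87, 98, 108, 112, 129]

Fragments:
  [0,1): 1 bp
  [1,14): 13 bp
  [14,22): 8 bp
  [22,25): 3 bp
  [25,39): 14 bp
  [39,49): 10 bp
  [49,55): 6 bp
  [55,63): 8 bp
  [63,69): 6 bp
  [69,82): 13 bp
  [82,87): 5 bp
  [87,98): 11 bp
  [98,108): 10 bp
  [108,112): 4 bp
  [112,129): 17 bp
  [129,135): 6 bp

[1,3,4,5,6,6,6,8,8,10,10,11,13,13,14,17]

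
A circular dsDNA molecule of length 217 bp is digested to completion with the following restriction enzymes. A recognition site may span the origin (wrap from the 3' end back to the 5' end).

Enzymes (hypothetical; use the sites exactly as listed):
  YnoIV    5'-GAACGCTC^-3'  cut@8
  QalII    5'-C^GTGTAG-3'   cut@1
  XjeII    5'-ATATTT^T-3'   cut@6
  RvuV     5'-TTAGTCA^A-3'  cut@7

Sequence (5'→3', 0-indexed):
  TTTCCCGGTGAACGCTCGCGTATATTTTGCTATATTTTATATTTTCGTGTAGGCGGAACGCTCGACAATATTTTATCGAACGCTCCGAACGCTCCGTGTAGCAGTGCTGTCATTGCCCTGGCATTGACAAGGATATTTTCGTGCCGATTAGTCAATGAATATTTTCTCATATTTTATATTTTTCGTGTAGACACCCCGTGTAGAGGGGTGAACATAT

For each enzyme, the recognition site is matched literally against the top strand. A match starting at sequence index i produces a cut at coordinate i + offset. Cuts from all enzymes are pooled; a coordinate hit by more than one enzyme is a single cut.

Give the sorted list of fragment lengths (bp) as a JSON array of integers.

Scan for sites:
  YnoIV (GAACGCTC, off=8): starts [9, 55, 77, 86] → cuts [17, 63, 85, 94]
  QalII (CGTGTAG, off=1): starts [45, 94, 183, 196] → cuts [46, 95, 184, 197]
  XjeII (ATATTTT, off=6): starts [21, 31, 38, 67, 132, 158, 168, 175, 213] → cuts [2, 27, 37, 44, 73, 138, 164, 174, 181]
  RvuV (TTAGTCAA, off=7): starts [147] → cuts [154]

Pooled cuts: [2, 17, 27, 37, 44, 46, 63, 73, 85, 94, 95, 138, 154, 164, 174, 181, 184, 197]

Fragments:
  2→17: 15 bp
  17→27: 10 bp
  27→37: 10 bp
  37→44: 7 bp
  44→46: 2 bp
  46→63: 17 bp
  63→73: 10 bp
  73→85: 12 bp
  85→94: 9 bp
  94→95: 1 bp
  95→138: 43 bp
  138→154: 16 bp
  154→164: 10 bp
  164→174: 10 bp
  174→181: 7 bp
  181→184: 3 bp
  184→197: 13 bp
  197→2 (wrap): 217-197+2 = 22 bp

[1,2,3,7,7,9,10,10,10,10,10,12,13,15,16,17,22,43]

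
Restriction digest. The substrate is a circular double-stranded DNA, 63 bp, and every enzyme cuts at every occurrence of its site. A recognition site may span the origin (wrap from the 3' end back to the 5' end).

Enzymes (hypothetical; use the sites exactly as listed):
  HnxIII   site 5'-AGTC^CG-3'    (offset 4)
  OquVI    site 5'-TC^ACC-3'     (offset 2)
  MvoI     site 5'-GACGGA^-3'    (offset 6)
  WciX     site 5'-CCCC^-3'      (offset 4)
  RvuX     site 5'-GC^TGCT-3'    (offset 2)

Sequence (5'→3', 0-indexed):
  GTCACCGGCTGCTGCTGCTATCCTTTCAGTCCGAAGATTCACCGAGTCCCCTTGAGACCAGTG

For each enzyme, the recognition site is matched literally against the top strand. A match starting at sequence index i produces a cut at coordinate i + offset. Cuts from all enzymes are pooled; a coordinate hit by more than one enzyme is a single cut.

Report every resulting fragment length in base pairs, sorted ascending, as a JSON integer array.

[3,3,6,9,11,15,16]

Site scan:
  HnxIII AGTCCG/4: at [27] ⇒ [31]
  OquVI TCACC/2: at [1, 38] ⇒ [3, 40]
  MvoI (GACGGA, off=6): no sites
  WciX CCCC/4: at [47] ⇒ [51]
  RvuX GCTGCT/2: at [7, 10, 13] ⇒ [9, 12, 15]

All cut coordinates (distinct, sorted): [3, 9, 12, 15, 31, 40, 51]

Fragment lengths:
  3→9: 6 bp
  9→12: 3 bp
  12→15: 3 bp
  15→31: 16 bp
  31→40: 9 bp
  40→51: 11 bp
  51→3 (wrap): 63-51+3 = 15 bp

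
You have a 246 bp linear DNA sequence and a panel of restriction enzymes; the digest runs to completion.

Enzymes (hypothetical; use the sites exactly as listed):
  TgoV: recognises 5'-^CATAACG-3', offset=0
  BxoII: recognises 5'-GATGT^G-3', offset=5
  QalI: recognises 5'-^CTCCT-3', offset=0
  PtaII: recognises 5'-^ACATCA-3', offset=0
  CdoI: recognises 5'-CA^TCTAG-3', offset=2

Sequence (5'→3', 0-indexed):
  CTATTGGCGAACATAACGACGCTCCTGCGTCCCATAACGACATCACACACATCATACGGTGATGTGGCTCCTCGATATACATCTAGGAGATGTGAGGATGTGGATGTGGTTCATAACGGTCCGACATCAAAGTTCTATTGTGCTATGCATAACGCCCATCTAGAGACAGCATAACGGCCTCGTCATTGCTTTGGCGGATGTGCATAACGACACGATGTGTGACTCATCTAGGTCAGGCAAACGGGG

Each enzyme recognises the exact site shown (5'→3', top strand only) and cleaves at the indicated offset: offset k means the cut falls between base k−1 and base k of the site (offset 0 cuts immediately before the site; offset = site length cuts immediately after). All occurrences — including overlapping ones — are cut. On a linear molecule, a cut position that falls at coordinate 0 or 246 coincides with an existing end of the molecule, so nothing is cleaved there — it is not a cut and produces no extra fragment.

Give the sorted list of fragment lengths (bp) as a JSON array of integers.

[1,2,4,6,7,8,8,9,10,11,11,11,11,12,12,14,16,17,20,24,32]

Site scan:
  TgoV (CATAACG, off=0): starts [11, 32, 111, 147, 169, 202] → cuts [11, 32, 111, 147, 169, 202]
  BxoII (GATGTG, off=5): starts [60, 88, 96, 102, 196, 213] → cuts [65, 93, 101, 107, 201, 218]
  QalI (CTCCT, off=0): starts [21, 67] → cuts [21, 67]
  PtaII (ACATCA, off=0): starts [39, 48, 123] → cuts [39, 48, 123]
  CdoI (CATCTAG, off=2): starts [79, 156, 224] → cuts [81, 158, 226]

All cut coordinates (distinct, sorted): [11, 21, 32, 39, 48, 65, 67, 81, 93, 101, 107, 111, 123, 147, 158, 169, 201, 202, 218, 226]

Fragments:
  [0,11): 11 bp
  [11,21): 10 bp
  [21,32): 11 bp
  [32,39): 7 bp
  [39,48): 9 bp
  [48,65): 17 bp
  [65,67): 2 bp
  [67,81): 14 bp
  [81,93): 12 bp
  [93,101): 8 bp
  [101,107): 6 bp
  [107,111): 4 bp
  [111,123): 12 bp
  [123,147): 24 bp
  [147,158): 11 bp
  [158,169): 11 bp
  [169,201): 32 bp
  [201,202): 1 bp
  [202,218): 16 bp
  [218,226): 8 bp
  [226,246): 20 bp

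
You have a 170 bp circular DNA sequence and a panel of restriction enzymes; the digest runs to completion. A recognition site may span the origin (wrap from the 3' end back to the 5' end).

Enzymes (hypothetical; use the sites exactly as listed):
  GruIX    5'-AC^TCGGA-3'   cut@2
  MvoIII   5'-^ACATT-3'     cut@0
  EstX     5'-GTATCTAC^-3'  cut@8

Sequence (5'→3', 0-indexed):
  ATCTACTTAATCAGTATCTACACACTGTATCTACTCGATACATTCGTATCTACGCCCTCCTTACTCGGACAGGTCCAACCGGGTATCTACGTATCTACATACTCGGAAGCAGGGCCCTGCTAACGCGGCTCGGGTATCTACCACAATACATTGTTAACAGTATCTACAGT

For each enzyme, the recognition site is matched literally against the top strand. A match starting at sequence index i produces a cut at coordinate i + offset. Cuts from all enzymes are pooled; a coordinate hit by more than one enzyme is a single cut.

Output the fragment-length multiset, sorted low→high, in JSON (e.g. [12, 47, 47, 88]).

Site scan:
  GruIX ACTCGGA/2: at [62, 100] ⇒ [64, 102]
  MvoIII ACATT/0: at [39, 147] ⇒ [39, 147]
  EstX GTATCTAC/8: at [13, 26, 45, 82, 90, 133, 159, 168] ⇒ [6, 21, 34, 53, 90, 98, 141, 167]

Pooled cuts: [6, 21, 34, 39, 53, 64, 90, 98, 102, 141, 147, 167]

Fragment lengths:
  6→21: 15 bp
  21→34: 13 bp
  34→39: 5 bp
  39→53: 14 bp
  53→64: 11 bp
  64→90: 26 bp
  90→98: 8 bp
  98→102: 4 bp
  102→141: 39 bp
  141→147: 6 bp
  147→167: 20 bp
  167→6 (wrap): 170-167+6 = 9 bp

[4,5,6,8,9,11,13,14,15,20,26,39]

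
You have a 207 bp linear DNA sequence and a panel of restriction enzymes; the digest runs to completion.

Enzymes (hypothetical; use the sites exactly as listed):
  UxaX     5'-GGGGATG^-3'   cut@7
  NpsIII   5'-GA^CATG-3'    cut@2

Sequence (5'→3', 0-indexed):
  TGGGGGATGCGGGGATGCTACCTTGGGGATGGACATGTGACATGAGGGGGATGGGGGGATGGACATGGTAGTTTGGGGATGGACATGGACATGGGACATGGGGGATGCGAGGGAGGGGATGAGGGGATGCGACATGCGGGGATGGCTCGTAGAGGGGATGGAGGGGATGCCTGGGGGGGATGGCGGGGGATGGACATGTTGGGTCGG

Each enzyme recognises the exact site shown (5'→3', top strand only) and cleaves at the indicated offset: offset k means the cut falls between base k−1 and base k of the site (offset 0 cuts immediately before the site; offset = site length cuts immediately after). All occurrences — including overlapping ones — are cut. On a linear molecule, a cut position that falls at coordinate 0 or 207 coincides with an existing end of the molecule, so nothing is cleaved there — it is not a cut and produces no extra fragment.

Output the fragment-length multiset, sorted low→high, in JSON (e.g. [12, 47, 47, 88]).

[2,2,2,2,3,6,7,7,8,8,8,9,9,10,11,12,13,13,13,14,14,16,18]

Per-enzyme occurrences:
  UxaX GGGGATG/7: at [2, 10, 24, 46, 54, 74, 100, 114, 122, 137, 153, 162, 175, 185] ⇒ [9, 17, 31, 53, 61, 81, 107, 121, 129, 144, 160, 169, 182, 192]
  NpsIII GACATG/2: at [31, 38, 61, 81, 87, 94, 130, 192] ⇒ [33, 40, 63, 83, 89, 96, 132, 194]

Pooled cuts: [9, 17, 31, 33, 40, 53, 61, 63, 81, 83, 89, 96, 107, 121, 129, 132, 144, 160, 169, 182, 192, 194]

Fragments:
  [0,9): 9 bp
  [9,17): 8 bp
  [17,31): 14 bp
  [31,33): 2 bp
  [33,40): 7 bp
  [40,53): 13 bp
  [53,61): 8 bp
  [61,63): 2 bp
  [63,81): 18 bp
  [81,83): 2 bp
  [83,89): 6 bp
  [89,96): 7 bp
  [96,107): 11 bp
  [107,121): 14 bp
  [121,129): 8 bp
  [129,132): 3 bp
  [132,144): 12 bp
  [144,160): 16 bp
  [160,169): 9 bp
  [169,182): 13 bp
  [182,192): 10 bp
  [192,194): 2 bp
  [194,207): 13 bp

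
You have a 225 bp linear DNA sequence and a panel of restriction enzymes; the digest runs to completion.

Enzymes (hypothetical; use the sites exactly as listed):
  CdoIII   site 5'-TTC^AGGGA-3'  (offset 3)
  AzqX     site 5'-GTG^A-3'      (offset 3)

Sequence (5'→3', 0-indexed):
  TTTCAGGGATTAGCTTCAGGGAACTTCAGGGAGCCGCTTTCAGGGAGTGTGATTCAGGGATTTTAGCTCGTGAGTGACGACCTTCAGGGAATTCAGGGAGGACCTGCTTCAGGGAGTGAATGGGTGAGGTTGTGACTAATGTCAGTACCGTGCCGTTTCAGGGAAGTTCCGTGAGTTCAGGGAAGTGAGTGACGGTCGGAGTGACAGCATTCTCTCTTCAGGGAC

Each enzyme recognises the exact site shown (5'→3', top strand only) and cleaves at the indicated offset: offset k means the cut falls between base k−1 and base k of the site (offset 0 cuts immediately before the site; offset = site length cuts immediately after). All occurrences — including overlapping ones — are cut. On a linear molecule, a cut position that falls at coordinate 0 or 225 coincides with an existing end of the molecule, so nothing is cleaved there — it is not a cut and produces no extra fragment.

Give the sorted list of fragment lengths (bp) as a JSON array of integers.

[4,4,4,4,5,6,8,8,8,9,9,9,10,10,12,13,14,14,16,16,17,25]

Scan for sites:
  CdoIII TTCAGGGA/3: at [1, 14, 24, 38, 52, 82, 91, 107, 156, 175, 216] ⇒ [4, 17, 27, 41, 55, 85, 94, 110, 159, 178, 219]
  AzqX GTGA/3: at [48, 69, 73, 115, 123, 131, 170, 184, 188, 200] ⇒ [51, 72, 76, 118, 126, 134, 173, 187, 191, 203]

Pooled cuts: [4, 17, 27, 41, 51, 55, 72, 76, 85, 94, 110, 118, 126, 134, 159, 173, 178, 187, 191, 203, 219]

Fragments:
  [0,4): 4 bp
  [4,17): 13 bp
  [17,27): 10 bp
  [27,41): 14 bp
  [41,51): 10 bp
  [51,55): 4 bp
  [55,72): 17 bp
  [72,76): 4 bp
  [76,85): 9 bp
  [85,94): 9 bp
  [94,110): 16 bp
  [110,118): 8 bp
  [118,126): 8 bp
  [126,134): 8 bp
  [134,159): 25 bp
  [159,173): 14 bp
  [173,178): 5 bp
  [178,187): 9 bp
  [187,191): 4 bp
  [191,203): 12 bp
  [203,219): 16 bp
  [219,225): 6 bp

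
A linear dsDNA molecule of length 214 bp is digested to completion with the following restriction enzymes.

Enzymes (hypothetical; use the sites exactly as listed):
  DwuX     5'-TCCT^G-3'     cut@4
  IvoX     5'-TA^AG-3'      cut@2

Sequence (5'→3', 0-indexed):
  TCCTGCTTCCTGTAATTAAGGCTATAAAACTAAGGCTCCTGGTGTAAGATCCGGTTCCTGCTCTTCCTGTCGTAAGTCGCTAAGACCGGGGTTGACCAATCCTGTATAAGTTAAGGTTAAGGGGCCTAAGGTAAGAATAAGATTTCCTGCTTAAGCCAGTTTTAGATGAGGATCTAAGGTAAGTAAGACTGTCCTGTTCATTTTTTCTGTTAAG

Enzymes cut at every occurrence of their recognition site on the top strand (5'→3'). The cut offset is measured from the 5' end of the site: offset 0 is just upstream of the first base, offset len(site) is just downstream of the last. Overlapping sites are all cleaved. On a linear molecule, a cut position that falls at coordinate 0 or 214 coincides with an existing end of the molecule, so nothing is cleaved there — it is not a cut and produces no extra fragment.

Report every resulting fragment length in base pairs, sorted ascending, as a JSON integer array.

[2,4,4,5,5,5,5,5,6,6,6,6,7,7,8,8,9,9,9,10,13,14,17,21,23]

Scan for sites:
  DwuX TCCTG/4: at [0, 7, 36, 55, 64, 99, 144, 191] ⇒ [4, 11, 40, 59, 68, 103, 148, 195]
  IvoX TAAG/2: at [16, 30, 44, 72, 80, 106, 111, 117, 126, 131, 137, 151, 174, 179, 183, 210] ⇒ [18, 32, 46, 74, 82, 108, 113, 119, 128, 133, 139, 153, 176, 181, 185, 212]

All cut coordinates (distinct, sorted): [4, 11, 18, 32, 40, 46, 59, 68, 74, 82, 103, 108, 113, 119, 128, 133, 139, 148, 153, 176, 181, 185, 195, 212]

Fragments:
  [0,4): 4 bp
  [4,11): 7 bp
  [11,18): 7 bp
  [18,32): 14 bp
  [32,40): 8 bp
  [40,46): 6 bp
  [46,59): 13 bp
  [59,68): 9 bp
  [68,74): 6 bp
  [74,82): 8 bp
  [82,103): 21 bp
  [103,108): 5 bp
  [108,113): 5 bp
  [113,119): 6 bp
  [119,128): 9 bp
  [128,133): 5 bp
  [133,139): 6 bp
  [139,148): 9 bp
  [148,153): 5 bp
  [153,176): 23 bp
  [176,181): 5 bp
  [181,185): 4 bp
  [185,195): 10 bp
  [195,212): 17 bp
  [212,214): 2 bp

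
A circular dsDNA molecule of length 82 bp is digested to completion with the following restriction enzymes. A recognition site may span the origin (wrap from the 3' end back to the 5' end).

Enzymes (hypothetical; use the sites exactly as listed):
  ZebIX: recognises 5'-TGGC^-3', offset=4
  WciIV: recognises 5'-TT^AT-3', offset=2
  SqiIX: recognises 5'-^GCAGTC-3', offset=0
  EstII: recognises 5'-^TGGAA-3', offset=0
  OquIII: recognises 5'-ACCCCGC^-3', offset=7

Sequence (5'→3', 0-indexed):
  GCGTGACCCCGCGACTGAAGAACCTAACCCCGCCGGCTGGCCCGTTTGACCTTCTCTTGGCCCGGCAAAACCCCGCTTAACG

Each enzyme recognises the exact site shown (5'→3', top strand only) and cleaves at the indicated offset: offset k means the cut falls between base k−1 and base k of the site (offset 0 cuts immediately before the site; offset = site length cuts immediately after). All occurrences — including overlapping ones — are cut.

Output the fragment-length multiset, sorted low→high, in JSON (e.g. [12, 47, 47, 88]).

[8,15,18,20,21]

Per-enzyme occurrences:
  ZebIX (TGGC, off=4): starts [37, 57] → cuts [41, 61]
  WciIV (TTAT, off=2): no sites
  SqiIX (GCAGTC, off=0): no sites
  EstII (TGGAA, off=0): no sites
  OquIII (ACCCCGC, off=7): starts [5, 26, 69] → cuts [12, 33, 76]

Pooled cuts: [12, 33, 41, 61, 76]

Fragments:
  12→33: 21 bp
  33→41: 8 bp
  41→61: 20 bp
  61→76: 15 bp
  76→12 (wrap): 82-76+12 = 18 bp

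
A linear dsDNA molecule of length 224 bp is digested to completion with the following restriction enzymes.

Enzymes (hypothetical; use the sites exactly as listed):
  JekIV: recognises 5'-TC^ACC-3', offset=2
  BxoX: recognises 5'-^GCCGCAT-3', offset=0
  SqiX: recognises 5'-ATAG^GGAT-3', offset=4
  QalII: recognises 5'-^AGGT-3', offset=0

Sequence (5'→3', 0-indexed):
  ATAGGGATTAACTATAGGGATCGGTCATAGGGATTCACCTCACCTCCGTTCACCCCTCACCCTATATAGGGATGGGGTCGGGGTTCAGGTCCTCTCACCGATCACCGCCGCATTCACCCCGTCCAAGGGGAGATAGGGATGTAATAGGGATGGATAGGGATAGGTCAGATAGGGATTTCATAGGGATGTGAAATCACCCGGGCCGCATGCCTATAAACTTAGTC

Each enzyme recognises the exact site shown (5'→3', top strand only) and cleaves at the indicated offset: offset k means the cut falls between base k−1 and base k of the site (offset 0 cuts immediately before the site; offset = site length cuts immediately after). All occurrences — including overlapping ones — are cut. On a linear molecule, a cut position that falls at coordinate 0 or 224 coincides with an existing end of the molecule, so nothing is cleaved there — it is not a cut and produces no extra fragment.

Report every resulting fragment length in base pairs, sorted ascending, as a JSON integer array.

[3,4,4,5,6,6,7,7,9,10,10,10,11,11,11,11,12,13,13,17,21,23]

Site scan:
  JekIV TCACC/2: at [34, 39, 49, 56, 94, 101, 113, 193] ⇒ [36, 41, 51, 58, 96, 103, 115, 195]
  BxoX GCCGCAT/0: at [106, 201] ⇒ [106, 201]
  SqiX ATAGGGAT/4: at [0, 13, 26, 65, 132, 143, 153, 168, 179] ⇒ [4, 17, 30, 69, 136, 147, 157, 172, 183]
  QalII AGGT/0: at [86, 161] ⇒ [86, 161]

All cut coordinates (distinct, sorted): [4, 17, 30, 36, 41, 51, 58, 69, 86, 96, 103, 106, 115, 136, 147, 157, 161, 172, 183, 195, 201]

Fragment lengths:
  [0,4): 4 bp
  [4,17): 13 bp
  [17,30): 13 bp
  [30,36): 6 bp
  [36,41): 5 bp
  [41,51): 10 bp
  [51,58): 7 bp
  [58,69): 11 bp
  [69,86): 17 bp
  [86,96): 10 bp
  [96,103): 7 bp
  [103,106): 3 bp
  [106,115): 9 bp
  [115,136): 21 bp
  [136,147): 11 bp
  [147,157): 10 bp
  [157,161): 4 bp
  [161,172): 11 bp
  [172,183): 11 bp
  [183,195): 12 bp
  [195,201): 6 bp
  [201,224): 23 bp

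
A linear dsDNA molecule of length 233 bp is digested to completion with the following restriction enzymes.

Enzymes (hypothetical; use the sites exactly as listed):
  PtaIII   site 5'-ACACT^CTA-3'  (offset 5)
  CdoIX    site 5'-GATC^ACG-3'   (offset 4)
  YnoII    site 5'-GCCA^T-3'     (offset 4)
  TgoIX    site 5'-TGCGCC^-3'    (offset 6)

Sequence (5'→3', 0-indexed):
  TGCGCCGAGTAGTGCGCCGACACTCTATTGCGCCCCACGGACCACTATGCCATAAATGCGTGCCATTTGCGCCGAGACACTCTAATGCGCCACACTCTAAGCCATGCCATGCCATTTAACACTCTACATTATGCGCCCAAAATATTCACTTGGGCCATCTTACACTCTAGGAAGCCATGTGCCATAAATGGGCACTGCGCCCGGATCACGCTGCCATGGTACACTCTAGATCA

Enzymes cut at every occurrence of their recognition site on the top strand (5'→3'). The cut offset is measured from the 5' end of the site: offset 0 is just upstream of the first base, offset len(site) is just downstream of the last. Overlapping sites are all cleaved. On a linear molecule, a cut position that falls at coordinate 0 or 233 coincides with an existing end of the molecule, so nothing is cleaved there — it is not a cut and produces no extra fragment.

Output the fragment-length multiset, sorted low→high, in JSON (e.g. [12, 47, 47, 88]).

Scan for sites:
  PtaIII ACACTCTA/5: at [19, 76, 91, 118, 161, 220] ⇒ [24, 81, 96, 123, 166, 225]
  CdoIX GATCACG/4: at [203] ⇒ [207]
  YnoII GCCAT/4: at [48, 61, 100, 105, 110, 153, 173, 180, 212] ⇒ [52, 65, 104, 109, 114, 157, 177, 184, 216]
  TgoIX TGCGCC/6: at [0, 12, 28, 67, 85, 131, 195] ⇒ [6, 18, 34, 73, 91, 137, 201]

All cut coordinates (distinct, sorted): [6, 18, 24, 34, 52, 65, 73, 81, 91, 96, 104, 109, 114, 123, 137, 157, 166, 177, 184, 201, 207, 216, 225]

Fragments:
  [0,6): 6 bp
  [6,18): 12 bp
  [18,24): 6 bp
  [24,34): 10 bp
  [34,52): 18 bp
  [52,65): 13 bp
  [65,73): 8 bp
  [73,81): 8 bp
  [81,91): 10 bp
  [91,96): 5 bp
  [96,104): 8 bp
  [104,109): 5 bp
  [109,114): 5 bp
  [114,123): 9 bp
  [123,137): 14 bp
  [137,157): 20 bp
  [157,166): 9 bp
  [166,177): 11 bp
  [177,184): 7 bp
  [184,201): 17 bp
  [201,207): 6 bp
  [207,216): 9 bp
  [216,225): 9 bp
  [225,233): 8 bp

[5,5,5,6,6,6,7,8,8,8,8,9,9,9,9,10,10,11,12,13,14,17,18,20]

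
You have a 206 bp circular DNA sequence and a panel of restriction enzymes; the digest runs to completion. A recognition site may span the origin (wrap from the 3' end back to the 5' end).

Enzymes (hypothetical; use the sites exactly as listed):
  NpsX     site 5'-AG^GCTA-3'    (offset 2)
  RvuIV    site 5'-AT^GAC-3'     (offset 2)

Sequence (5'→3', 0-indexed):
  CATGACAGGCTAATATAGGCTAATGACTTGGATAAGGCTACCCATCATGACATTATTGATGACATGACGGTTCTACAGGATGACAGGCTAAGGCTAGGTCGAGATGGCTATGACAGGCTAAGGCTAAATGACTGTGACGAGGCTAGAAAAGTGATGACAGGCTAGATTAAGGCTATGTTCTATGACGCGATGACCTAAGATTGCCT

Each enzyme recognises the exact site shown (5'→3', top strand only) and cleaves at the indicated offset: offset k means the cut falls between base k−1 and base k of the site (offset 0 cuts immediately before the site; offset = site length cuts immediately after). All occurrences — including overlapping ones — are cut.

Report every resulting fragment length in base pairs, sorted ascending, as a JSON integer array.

[5,5,5,5,5,6,6,6,7,8,10,11,12,12,12,12,12,14,16,18,19]

Per-enzyme occurrences:
  NpsX AGGCTA/2: at [6, 16, 34, 84, 90, 114, 120, 139, 158, 169] ⇒ [8, 18, 36, 86, 92, 116, 122, 141, 160, 171]
  RvuIV ATGAC/2: at [1, 22, 46, 58, 63, 79, 109, 127, 153, 181, 189] ⇒ [3, 24, 48, 60, 65, 81, 111, 129, 155, 183, 191]

All cut coordinates (distinct, sorted): [3, 8, 18, 24, 36, 48, 60, 65, 81, 86, 92, 111, 116, 122, 129, 141, 155, 160, 171, 183, 191]

Fragments:
  3→8: 5 bp
  8→18: 10 bp
  18→24: 6 bp
  24→36: 12 bp
  36→48: 12 bp
  48→60: 12 bp
  60→65: 5 bp
  65→81: 16 bp
  81→86: 5 bp
  86→92: 6 bp
  92→111: 19 bp
  111→116: 5 bp
  116→122: 6 bp
  122→129: 7 bp
  129→141: 12 bp
  141→155: 14 bp
  155→160: 5 bp
  160→171: 11 bp
  171→183: 12 bp
  183→191: 8 bp
  191→3 (wrap): 206-191+3 = 18 bp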